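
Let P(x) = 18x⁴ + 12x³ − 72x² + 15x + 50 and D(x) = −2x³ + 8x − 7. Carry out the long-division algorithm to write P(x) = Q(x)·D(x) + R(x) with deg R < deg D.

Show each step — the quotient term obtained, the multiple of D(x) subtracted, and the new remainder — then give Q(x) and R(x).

Q(x) = −9x − 6; R(x) = 8

Step 1: lead(18x⁴ + 12x³ − 72x² + 15x + 50) ÷ lead(D) = 18x⁴ ÷ −2x³ = −9x. Subtract (−9x)·D = 18x⁴ − 72x² + 63x. Remainder: 12x³ − 48x + 50.
Step 2: lead(12x³ − 48x + 50) ÷ lead(D) = 12x³ ÷ −2x³ = −6. Subtract (−6)·D = 12x³ − 48x + 42. Remainder: 8.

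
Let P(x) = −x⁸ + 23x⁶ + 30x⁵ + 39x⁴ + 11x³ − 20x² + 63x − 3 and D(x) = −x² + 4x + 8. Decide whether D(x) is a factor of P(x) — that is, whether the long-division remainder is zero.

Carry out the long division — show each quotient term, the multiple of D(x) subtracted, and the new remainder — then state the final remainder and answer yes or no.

Step 1: lead(−x⁸ + 23x⁶ + 30x⁵ + 39x⁴ + 11x³ − 20x² + 63x − 3) ÷ lead(D) = −x⁸ ÷ −x² = x⁶. Subtract (x⁶)·D = −x⁸ + 4x⁷ + 8x⁶. Remainder: −4x⁷ + 15x⁶ + 30x⁵ + 39x⁴ + 11x³ − 20x² + 63x − 3.
Step 2: lead(−4x⁷ + 15x⁶ + 30x⁵ + 39x⁴ + 11x³ − 20x² + 63x − 3) ÷ lead(D) = −4x⁷ ÷ −x² = 4x⁵. Subtract (4x⁵)·D = −4x⁷ + 16x⁶ + 32x⁵. Remainder: −x⁶ − 2x⁵ + 39x⁴ + 11x³ − 20x² + 63x − 3.
Step 3: lead(−x⁶ − 2x⁵ + 39x⁴ + 11x³ − 20x² + 63x − 3) ÷ lead(D) = −x⁶ ÷ −x² = x⁴. Subtract (x⁴)·D = −x⁶ + 4x⁵ + 8x⁴. Remainder: −6x⁵ + 31x⁴ + 11x³ − 20x² + 63x − 3.
Step 4: lead(−6x⁵ + 31x⁴ + 11x³ − 20x² + 63x − 3) ÷ lead(D) = −6x⁵ ÷ −x² = 6x³. Subtract (6x³)·D = −6x⁵ + 24x⁴ + 48x³. Remainder: 7x⁴ − 37x³ − 20x² + 63x − 3.
Step 5: lead(7x⁴ − 37x³ − 20x² + 63x − 3) ÷ lead(D) = 7x⁴ ÷ −x² = −7x². Subtract (−7x²)·D = 7x⁴ − 28x³ − 56x². Remainder: −9x³ + 36x² + 63x − 3.
Step 6: lead(−9x³ + 36x² + 63x − 3) ÷ lead(D) = −9x³ ÷ −x² = 9x. Subtract (9x)·D = −9x³ + 36x² + 72x. Remainder: −9x − 3.

R(x) = −9x − 3, so D(x) is not a factor of P(x). no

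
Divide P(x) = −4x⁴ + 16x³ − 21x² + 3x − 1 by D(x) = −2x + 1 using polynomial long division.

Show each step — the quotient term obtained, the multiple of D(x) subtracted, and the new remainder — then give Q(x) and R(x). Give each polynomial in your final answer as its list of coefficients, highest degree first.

Step 1: lead(−4x⁴ + 16x³ − 21x² + 3x − 1) ÷ lead(D) = −4x⁴ ÷ −2x = 2x³. Subtract (2x³)·D = −4x⁴ + 2x³. Remainder: 14x³ − 21x² + 3x − 1.
Step 2: lead(14x³ − 21x² + 3x − 1) ÷ lead(D) = 14x³ ÷ −2x = −7x². Subtract (−7x²)·D = 14x³ − 7x². Remainder: −14x² + 3x − 1.
Step 3: lead(−14x² + 3x − 1) ÷ lead(D) = −14x² ÷ −2x = 7x. Subtract (7x)·D = −14x² + 7x. Remainder: −4x − 1.
Step 4: lead(−4x − 1) ÷ lead(D) = −4x ÷ −2x = 2. Subtract (2)·D = −4x + 2. Remainder: −3.

Q = [2, -7, 7, 2]; R = [-3]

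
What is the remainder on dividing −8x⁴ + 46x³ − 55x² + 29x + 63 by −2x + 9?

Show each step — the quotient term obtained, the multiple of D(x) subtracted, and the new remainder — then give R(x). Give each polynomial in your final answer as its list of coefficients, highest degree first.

R = [-9]

Step 1: lead(−8x⁴ + 46x³ − 55x² + 29x + 63) ÷ lead(D) = −8x⁴ ÷ −2x = 4x³. Subtract (4x³)·D = −8x⁴ + 36x³. Remainder: 10x³ − 55x² + 29x + 63.
Step 2: lead(10x³ − 55x² + 29x + 63) ÷ lead(D) = 10x³ ÷ −2x = −5x². Subtract (−5x²)·D = 10x³ − 45x². Remainder: −10x² + 29x + 63.
Step 3: lead(−10x² + 29x + 63) ÷ lead(D) = −10x² ÷ −2x = 5x. Subtract (5x)·D = −10x² + 45x. Remainder: −16x + 63.
Step 4: lead(−16x + 63) ÷ lead(D) = −16x ÷ −2x = 8. Subtract (8)·D = −16x + 72. Remainder: −9.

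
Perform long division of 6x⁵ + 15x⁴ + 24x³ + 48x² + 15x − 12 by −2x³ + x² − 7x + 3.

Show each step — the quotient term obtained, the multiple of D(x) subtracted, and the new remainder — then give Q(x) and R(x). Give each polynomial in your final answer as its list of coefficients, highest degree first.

Step 1: lead(6x⁵ + 15x⁴ + 24x³ + 48x² + 15x − 12) ÷ lead(D) = 6x⁵ ÷ −2x³ = −3x². Subtract (−3x²)·D = 6x⁵ − 3x⁴ + 21x³ − 9x². Remainder: 18x⁴ + 3x³ + 57x² + 15x − 12.
Step 2: lead(18x⁴ + 3x³ + 57x² + 15x − 12) ÷ lead(D) = 18x⁴ ÷ −2x³ = −9x. Subtract (−9x)·D = 18x⁴ − 9x³ + 63x² − 27x. Remainder: 12x³ − 6x² + 42x − 12.
Step 3: lead(12x³ − 6x² + 42x − 12) ÷ lead(D) = 12x³ ÷ −2x³ = −6. Subtract (−6)·D = 12x³ − 6x² + 42x − 18. Remainder: 6.

Q = [-3, -9, -6]; R = [6]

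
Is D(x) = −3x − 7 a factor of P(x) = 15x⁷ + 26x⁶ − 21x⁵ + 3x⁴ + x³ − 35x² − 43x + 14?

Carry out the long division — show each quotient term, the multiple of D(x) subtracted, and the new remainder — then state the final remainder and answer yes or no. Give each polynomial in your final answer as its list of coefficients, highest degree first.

R = [0], so D(x) is a factor of P(x). yes

Step 1: lead(15x⁷ + 26x⁶ − 21x⁵ + 3x⁴ + x³ − 35x² − 43x + 14) ÷ lead(D) = 15x⁷ ÷ −3x = −5x⁶. Subtract (−5x⁶)·D = 15x⁷ + 35x⁶. Remainder: −9x⁶ − 21x⁵ + 3x⁴ + x³ − 35x² − 43x + 14.
Step 2: lead(−9x⁶ − 21x⁵ + 3x⁴ + x³ − 35x² − 43x + 14) ÷ lead(D) = −9x⁶ ÷ −3x = 3x⁵. Subtract (3x⁵)·D = −9x⁶ − 21x⁵. Remainder: 3x⁴ + x³ − 35x² − 43x + 14.
Step 3: lead(3x⁴ + x³ − 35x² − 43x + 14) ÷ lead(D) = 3x⁴ ÷ −3x = −x³. Subtract (−x³)·D = 3x⁴ + 7x³. Remainder: −6x³ − 35x² − 43x + 14.
Step 4: lead(−6x³ − 35x² − 43x + 14) ÷ lead(D) = −6x³ ÷ −3x = 2x². Subtract (2x²)·D = −6x³ − 14x². Remainder: −21x² − 43x + 14.
Step 5: lead(−21x² − 43x + 14) ÷ lead(D) = −21x² ÷ −3x = 7x. Subtract (7x)·D = −21x² − 49x. Remainder: 6x + 14.
Step 6: lead(6x + 14) ÷ lead(D) = 6x ÷ −3x = −2. Subtract (−2)·D = 6x + 14. Remainder: 0.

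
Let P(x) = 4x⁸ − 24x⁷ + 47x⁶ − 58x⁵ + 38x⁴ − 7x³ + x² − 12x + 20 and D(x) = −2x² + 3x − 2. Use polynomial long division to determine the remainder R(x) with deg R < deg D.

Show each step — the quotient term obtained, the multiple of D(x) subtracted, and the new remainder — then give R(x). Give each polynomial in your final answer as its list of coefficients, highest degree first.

R = [8]

Step 1: lead(4x⁸ − 24x⁷ + 47x⁶ − 58x⁵ + 38x⁴ − 7x³ + x² − 12x + 20) ÷ lead(D) = 4x⁸ ÷ −2x² = −2x⁶. Subtract (−2x⁶)·D = 4x⁸ − 6x⁷ + 4x⁶. Remainder: −18x⁷ + 43x⁶ − 58x⁵ + 38x⁴ − 7x³ + x² − 12x + 20.
Step 2: lead(−18x⁷ + 43x⁶ − 58x⁵ + 38x⁴ − 7x³ + x² − 12x + 20) ÷ lead(D) = −18x⁷ ÷ −2x² = 9x⁵. Subtract (9x⁵)·D = −18x⁷ + 27x⁶ − 18x⁵. Remainder: 16x⁶ − 40x⁵ + 38x⁴ − 7x³ + x² − 12x + 20.
Step 3: lead(16x⁶ − 40x⁵ + 38x⁴ − 7x³ + x² − 12x + 20) ÷ lead(D) = 16x⁶ ÷ −2x² = −8x⁴. Subtract (−8x⁴)·D = 16x⁶ − 24x⁵ + 16x⁴. Remainder: −16x⁵ + 22x⁴ − 7x³ + x² − 12x + 20.
Step 4: lead(−16x⁵ + 22x⁴ − 7x³ + x² − 12x + 20) ÷ lead(D) = −16x⁵ ÷ −2x² = 8x³. Subtract (8x³)·D = −16x⁵ + 24x⁴ − 16x³. Remainder: −2x⁴ + 9x³ + x² − 12x + 20.
Step 5: lead(−2x⁴ + 9x³ + x² − 12x + 20) ÷ lead(D) = −2x⁴ ÷ −2x² = x². Subtract (x²)·D = −2x⁴ + 3x³ − 2x². Remainder: 6x³ + 3x² − 12x + 20.
Step 6: lead(6x³ + 3x² − 12x + 20) ÷ lead(D) = 6x³ ÷ −2x² = −3x. Subtract (−3x)·D = 6x³ − 9x² + 6x. Remainder: 12x² − 18x + 20.
Step 7: lead(12x² − 18x + 20) ÷ lead(D) = 12x² ÷ −2x² = −6. Subtract (−6)·D = 12x² − 18x + 12. Remainder: 8.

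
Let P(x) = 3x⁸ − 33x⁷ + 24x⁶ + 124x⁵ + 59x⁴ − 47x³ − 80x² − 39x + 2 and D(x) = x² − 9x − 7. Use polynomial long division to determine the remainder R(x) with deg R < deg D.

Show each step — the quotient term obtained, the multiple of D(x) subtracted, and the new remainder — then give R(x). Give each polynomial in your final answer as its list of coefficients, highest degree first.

Step 1: lead(3x⁸ − 33x⁷ + 24x⁶ + 124x⁵ + 59x⁴ − 47x³ − 80x² − 39x + 2) ÷ lead(D) = 3x⁸ ÷ x² = 3x⁶. Subtract (3x⁶)·D = 3x⁸ − 27x⁷ − 21x⁶. Remainder: −6x⁷ + 45x⁶ + 124x⁵ + 59x⁴ − 47x³ − 80x² − 39x + 2.
Step 2: lead(−6x⁷ + 45x⁶ + 124x⁵ + 59x⁴ − 47x³ − 80x² − 39x + 2) ÷ lead(D) = −6x⁷ ÷ x² = −6x⁵. Subtract (−6x⁵)·D = −6x⁷ + 54x⁶ + 42x⁵. Remainder: −9x⁶ + 82x⁵ + 59x⁴ − 47x³ − 80x² − 39x + 2.
Step 3: lead(−9x⁶ + 82x⁵ + 59x⁴ − 47x³ − 80x² − 39x + 2) ÷ lead(D) = −9x⁶ ÷ x² = −9x⁴. Subtract (−9x⁴)·D = −9x⁶ + 81x⁵ + 63x⁴. Remainder: x⁵ − 4x⁴ − 47x³ − 80x² − 39x + 2.
Step 4: lead(x⁵ − 4x⁴ − 47x³ − 80x² − 39x + 2) ÷ lead(D) = x⁵ ÷ x² = x³. Subtract (x³)·D = x⁵ − 9x⁴ − 7x³. Remainder: 5x⁴ − 40x³ − 80x² − 39x + 2.
Step 5: lead(5x⁴ − 40x³ − 80x² − 39x + 2) ÷ lead(D) = 5x⁴ ÷ x² = 5x². Subtract (5x²)·D = 5x⁴ − 45x³ − 35x². Remainder: 5x³ − 45x² − 39x + 2.
Step 6: lead(5x³ − 45x² − 39x + 2) ÷ lead(D) = 5x³ ÷ x² = 5x. Subtract (5x)·D = 5x³ − 45x² − 35x. Remainder: −4x + 2.

R = [-4, 2]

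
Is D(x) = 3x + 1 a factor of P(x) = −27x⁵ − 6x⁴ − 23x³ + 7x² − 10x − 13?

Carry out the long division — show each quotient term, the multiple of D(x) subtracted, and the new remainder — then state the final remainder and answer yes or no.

R(x) = −8, so D(x) is not a factor of P(x). no

Step 1: lead(−27x⁵ − 6x⁴ − 23x³ + 7x² − 10x − 13) ÷ lead(D) = −27x⁵ ÷ 3x = −9x⁴. Subtract (−9x⁴)·D = −27x⁵ − 9x⁴. Remainder: 3x⁴ − 23x³ + 7x² − 10x − 13.
Step 2: lead(3x⁴ − 23x³ + 7x² − 10x − 13) ÷ lead(D) = 3x⁴ ÷ 3x = x³. Subtract (x³)·D = 3x⁴ + x³. Remainder: −24x³ + 7x² − 10x − 13.
Step 3: lead(−24x³ + 7x² − 10x − 13) ÷ lead(D) = −24x³ ÷ 3x = −8x². Subtract (−8x²)·D = −24x³ − 8x². Remainder: 15x² − 10x − 13.
Step 4: lead(15x² − 10x − 13) ÷ lead(D) = 15x² ÷ 3x = 5x. Subtract (5x)·D = 15x² + 5x. Remainder: −15x − 13.
Step 5: lead(−15x − 13) ÷ lead(D) = −15x ÷ 3x = −5. Subtract (−5)·D = −15x − 5. Remainder: −8.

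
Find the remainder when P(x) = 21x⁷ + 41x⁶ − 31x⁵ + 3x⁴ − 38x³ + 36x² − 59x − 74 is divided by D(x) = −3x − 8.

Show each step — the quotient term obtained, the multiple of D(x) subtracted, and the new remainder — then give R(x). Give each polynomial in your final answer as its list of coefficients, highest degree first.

R = [-2]

Step 1: lead(21x⁷ + 41x⁶ − 31x⁵ + 3x⁴ − 38x³ + 36x² − 59x − 74) ÷ lead(D) = 21x⁷ ÷ −3x = −7x⁶. Subtract (−7x⁶)·D = 21x⁷ + 56x⁶. Remainder: −15x⁶ − 31x⁵ + 3x⁴ − 38x³ + 36x² − 59x − 74.
Step 2: lead(−15x⁶ − 31x⁵ + 3x⁴ − 38x³ + 36x² − 59x − 74) ÷ lead(D) = −15x⁶ ÷ −3x = 5x⁵. Subtract (5x⁵)·D = −15x⁶ − 40x⁵. Remainder: 9x⁵ + 3x⁴ − 38x³ + 36x² − 59x − 74.
Step 3: lead(9x⁵ + 3x⁴ − 38x³ + 36x² − 59x − 74) ÷ lead(D) = 9x⁵ ÷ −3x = −3x⁴. Subtract (−3x⁴)·D = 9x⁵ + 24x⁴. Remainder: −21x⁴ − 38x³ + 36x² − 59x − 74.
Step 4: lead(−21x⁴ − 38x³ + 36x² − 59x − 74) ÷ lead(D) = −21x⁴ ÷ −3x = 7x³. Subtract (7x³)·D = −21x⁴ − 56x³. Remainder: 18x³ + 36x² − 59x − 74.
Step 5: lead(18x³ + 36x² − 59x − 74) ÷ lead(D) = 18x³ ÷ −3x = −6x². Subtract (−6x²)·D = 18x³ + 48x². Remainder: −12x² − 59x − 74.
Step 6: lead(−12x² − 59x − 74) ÷ lead(D) = −12x² ÷ −3x = 4x. Subtract (4x)·D = −12x² − 32x. Remainder: −27x − 74.
Step 7: lead(−27x − 74) ÷ lead(D) = −27x ÷ −3x = 9. Subtract (9)·D = −27x − 72. Remainder: −2.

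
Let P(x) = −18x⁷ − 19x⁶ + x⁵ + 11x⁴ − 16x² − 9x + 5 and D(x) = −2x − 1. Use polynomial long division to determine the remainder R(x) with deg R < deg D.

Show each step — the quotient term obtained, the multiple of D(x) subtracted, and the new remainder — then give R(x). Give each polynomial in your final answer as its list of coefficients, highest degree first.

Step 1: lead(−18x⁷ − 19x⁶ + x⁵ + 11x⁴ − 16x² − 9x + 5) ÷ lead(D) = −18x⁷ ÷ −2x = 9x⁶. Subtract (9x⁶)·D = −18x⁷ − 9x⁶. Remainder: −10x⁶ + x⁵ + 11x⁴ − 16x² − 9x + 5.
Step 2: lead(−10x⁶ + x⁵ + 11x⁴ − 16x² − 9x + 5) ÷ lead(D) = −10x⁶ ÷ −2x = 5x⁵. Subtract (5x⁵)·D = −10x⁶ − 5x⁵. Remainder: 6x⁵ + 11x⁴ − 16x² − 9x + 5.
Step 3: lead(6x⁵ + 11x⁴ − 16x² − 9x + 5) ÷ lead(D) = 6x⁵ ÷ −2x = −3x⁴. Subtract (−3x⁴)·D = 6x⁵ + 3x⁴. Remainder: 8x⁴ − 16x² − 9x + 5.
Step 4: lead(8x⁴ − 16x² − 9x + 5) ÷ lead(D) = 8x⁴ ÷ −2x = −4x³. Subtract (−4x³)·D = 8x⁴ + 4x³. Remainder: −4x³ − 16x² − 9x + 5.
Step 5: lead(−4x³ − 16x² − 9x + 5) ÷ lead(D) = −4x³ ÷ −2x = 2x². Subtract (2x²)·D = −4x³ − 2x². Remainder: −14x² − 9x + 5.
Step 6: lead(−14x² − 9x + 5) ÷ lead(D) = −14x² ÷ −2x = 7x. Subtract (7x)·D = −14x² − 7x. Remainder: −2x + 5.
Step 7: lead(−2x + 5) ÷ lead(D) = −2x ÷ −2x = 1. Subtract (1)·D = −2x − 1. Remainder: 6.

R = [6]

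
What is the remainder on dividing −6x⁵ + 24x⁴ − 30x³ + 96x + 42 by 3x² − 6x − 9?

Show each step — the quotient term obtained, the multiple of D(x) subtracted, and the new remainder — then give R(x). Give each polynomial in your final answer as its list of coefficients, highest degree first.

Step 1: lead(−6x⁵ + 24x⁴ − 30x³ + 96x + 42) ÷ lead(D) = −6x⁵ ÷ 3x² = −2x³. Subtract (−2x³)·D = −6x⁵ + 12x⁴ + 18x³. Remainder: 12x⁴ − 48x³ + 96x + 42.
Step 2: lead(12x⁴ − 48x³ + 96x + 42) ÷ lead(D) = 12x⁴ ÷ 3x² = 4x². Subtract (4x²)·D = 12x⁴ − 24x³ − 36x². Remainder: −24x³ + 36x² + 96x + 42.
Step 3: lead(−24x³ + 36x² + 96x + 42) ÷ lead(D) = −24x³ ÷ 3x² = −8x. Subtract (−8x)·D = −24x³ + 48x² + 72x. Remainder: −12x² + 24x + 42.
Step 4: lead(−12x² + 24x + 42) ÷ lead(D) = −12x² ÷ 3x² = −4. Subtract (−4)·D = −12x² + 24x + 36. Remainder: 6.

R = [6]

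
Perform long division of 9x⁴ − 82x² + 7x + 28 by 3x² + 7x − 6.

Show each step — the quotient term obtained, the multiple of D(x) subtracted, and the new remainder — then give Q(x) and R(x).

Step 1: lead(9x⁴ − 82x² + 7x + 28) ÷ lead(D) = 9x⁴ ÷ 3x² = 3x². Subtract (3x²)·D = 9x⁴ + 21x³ − 18x². Remainder: −21x³ − 64x² + 7x + 28.
Step 2: lead(−21x³ − 64x² + 7x + 28) ÷ lead(D) = −21x³ ÷ 3x² = −7x. Subtract (−7x)·D = −21x³ − 49x² + 42x. Remainder: −15x² − 35x + 28.
Step 3: lead(−15x² − 35x + 28) ÷ lead(D) = −15x² ÷ 3x² = −5. Subtract (−5)·D = −15x² − 35x + 30. Remainder: −2.

Q(x) = 3x² − 7x − 5; R(x) = −2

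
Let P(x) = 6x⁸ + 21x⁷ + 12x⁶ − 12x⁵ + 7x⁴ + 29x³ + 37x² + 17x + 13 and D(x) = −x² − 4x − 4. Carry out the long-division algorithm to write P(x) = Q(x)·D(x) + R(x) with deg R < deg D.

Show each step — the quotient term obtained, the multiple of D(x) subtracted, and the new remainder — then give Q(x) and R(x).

Step 1: lead(6x⁸ + 21x⁷ + 12x⁶ − 12x⁵ + 7x⁴ + 29x³ + 37x² + 17x + 13) ÷ lead(D) = 6x⁸ ÷ −x² = −6x⁶. Subtract (−6x⁶)·D = 6x⁸ + 24x⁷ + 24x⁶. Remainder: −3x⁷ − 12x⁶ − 12x⁵ + 7x⁴ + 29x³ + 37x² + 17x + 13.
Step 2: lead(−3x⁷ − 12x⁶ − 12x⁵ + 7x⁴ + 29x³ + 37x² + 17x + 13) ÷ lead(D) = −3x⁷ ÷ −x² = 3x⁵. Subtract (3x⁵)·D = −3x⁷ − 12x⁶ − 12x⁵. Remainder: 7x⁴ + 29x³ + 37x² + 17x + 13.
Step 3: lead(7x⁴ + 29x³ + 37x² + 17x + 13) ÷ lead(D) = 7x⁴ ÷ −x² = −7x². Subtract (−7x²)·D = 7x⁴ + 28x³ + 28x². Remainder: x³ + 9x² + 17x + 13.
Step 4: lead(x³ + 9x² + 17x + 13) ÷ lead(D) = x³ ÷ −x² = −x. Subtract (−x)·D = x³ + 4x² + 4x. Remainder: 5x² + 13x + 13.
Step 5: lead(5x² + 13x + 13) ÷ lead(D) = 5x² ÷ −x² = −5. Subtract (−5)·D = 5x² + 20x + 20. Remainder: −7x − 7.

Q(x) = −6x⁶ + 3x⁵ − 7x² − x − 5; R(x) = −7x − 7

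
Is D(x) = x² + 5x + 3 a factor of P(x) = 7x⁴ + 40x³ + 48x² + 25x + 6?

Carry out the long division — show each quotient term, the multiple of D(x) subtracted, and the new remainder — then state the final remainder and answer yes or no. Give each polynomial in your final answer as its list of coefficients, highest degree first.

Step 1: lead(7x⁴ + 40x³ + 48x² + 25x + 6) ÷ lead(D) = 7x⁴ ÷ x² = 7x². Subtract (7x²)·D = 7x⁴ + 35x³ + 21x². Remainder: 5x³ + 27x² + 25x + 6.
Step 2: lead(5x³ + 27x² + 25x + 6) ÷ lead(D) = 5x³ ÷ x² = 5x. Subtract (5x)·D = 5x³ + 25x² + 15x. Remainder: 2x² + 10x + 6.
Step 3: lead(2x² + 10x + 6) ÷ lead(D) = 2x² ÷ x² = 2. Subtract (2)·D = 2x² + 10x + 6. Remainder: 0.

R = [0], so D(x) is a factor of P(x). yes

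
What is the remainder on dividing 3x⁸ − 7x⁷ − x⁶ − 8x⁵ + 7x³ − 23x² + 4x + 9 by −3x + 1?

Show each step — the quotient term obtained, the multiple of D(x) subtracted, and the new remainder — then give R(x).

R(x) = 8

Step 1: lead(3x⁸ − 7x⁷ − x⁶ − 8x⁵ + 7x³ − 23x² + 4x + 9) ÷ lead(D) = 3x⁸ ÷ −3x = −x⁷. Subtract (−x⁷)·D = 3x⁸ − x⁷. Remainder: −6x⁷ − x⁶ − 8x⁵ + 7x³ − 23x² + 4x + 9.
Step 2: lead(−6x⁷ − x⁶ − 8x⁵ + 7x³ − 23x² + 4x + 9) ÷ lead(D) = −6x⁷ ÷ −3x = 2x⁶. Subtract (2x⁶)·D = −6x⁷ + 2x⁶. Remainder: −3x⁶ − 8x⁵ + 7x³ − 23x² + 4x + 9.
Step 3: lead(−3x⁶ − 8x⁵ + 7x³ − 23x² + 4x + 9) ÷ lead(D) = −3x⁶ ÷ −3x = x⁵. Subtract (x⁵)·D = −3x⁶ + x⁵. Remainder: −9x⁵ + 7x³ − 23x² + 4x + 9.
Step 4: lead(−9x⁵ + 7x³ − 23x² + 4x + 9) ÷ lead(D) = −9x⁵ ÷ −3x = 3x⁴. Subtract (3x⁴)·D = −9x⁵ + 3x⁴. Remainder: −3x⁴ + 7x³ − 23x² + 4x + 9.
Step 5: lead(−3x⁴ + 7x³ − 23x² + 4x + 9) ÷ lead(D) = −3x⁴ ÷ −3x = x³. Subtract (x³)·D = −3x⁴ + x³. Remainder: 6x³ − 23x² + 4x + 9.
Step 6: lead(6x³ − 23x² + 4x + 9) ÷ lead(D) = 6x³ ÷ −3x = −2x². Subtract (−2x²)·D = 6x³ − 2x². Remainder: −21x² + 4x + 9.
Step 7: lead(−21x² + 4x + 9) ÷ lead(D) = −21x² ÷ −3x = 7x. Subtract (7x)·D = −21x² + 7x. Remainder: −3x + 9.
Step 8: lead(−3x + 9) ÷ lead(D) = −3x ÷ −3x = 1. Subtract (1)·D = −3x + 1. Remainder: 8.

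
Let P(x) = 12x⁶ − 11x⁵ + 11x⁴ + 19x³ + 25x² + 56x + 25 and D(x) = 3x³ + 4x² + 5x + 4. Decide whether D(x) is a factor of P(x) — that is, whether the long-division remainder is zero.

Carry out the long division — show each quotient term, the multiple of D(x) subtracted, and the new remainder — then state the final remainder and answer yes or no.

Step 1: lead(12x⁶ − 11x⁵ + 11x⁴ + 19x³ + 25x² + 56x + 25) ÷ lead(D) = 12x⁶ ÷ 3x³ = 4x³. Subtract (4x³)·D = 12x⁶ + 16x⁵ + 20x⁴ + 16x³. Remainder: −27x⁵ − 9x⁴ + 3x³ + 25x² + 56x + 25.
Step 2: lead(−27x⁵ − 9x⁴ + 3x³ + 25x² + 56x + 25) ÷ lead(D) = −27x⁵ ÷ 3x³ = −9x². Subtract (−9x²)·D = −27x⁵ − 36x⁴ − 45x³ − 36x². Remainder: 27x⁴ + 48x³ + 61x² + 56x + 25.
Step 3: lead(27x⁴ + 48x³ + 61x² + 56x + 25) ÷ lead(D) = 27x⁴ ÷ 3x³ = 9x. Subtract (9x)·D = 27x⁴ + 36x³ + 45x² + 36x. Remainder: 12x³ + 16x² + 20x + 25.
Step 4: lead(12x³ + 16x² + 20x + 25) ÷ lead(D) = 12x³ ÷ 3x³ = 4. Subtract (4)·D = 12x³ + 16x² + 20x + 16. Remainder: 9.

R(x) = 9, so D(x) is not a factor of P(x). no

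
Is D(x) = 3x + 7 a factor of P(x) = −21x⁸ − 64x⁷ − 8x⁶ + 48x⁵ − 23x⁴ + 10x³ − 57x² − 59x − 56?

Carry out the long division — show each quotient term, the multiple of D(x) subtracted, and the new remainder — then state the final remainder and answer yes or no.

Step 1: lead(−21x⁸ − 64x⁷ − 8x⁶ + 48x⁵ − 23x⁴ + 10x³ − 57x² − 59x − 56) ÷ lead(D) = −21x⁸ ÷ 3x = −7x⁷. Subtract (−7x⁷)·D = −21x⁸ − 49x⁷. Remainder: −15x⁷ − 8x⁶ + 48x⁵ − 23x⁴ + 10x³ − 57x² − 59x − 56.
Step 2: lead(−15x⁷ − 8x⁶ + 48x⁵ − 23x⁴ + 10x³ − 57x² − 59x − 56) ÷ lead(D) = −15x⁷ ÷ 3x = −5x⁶. Subtract (−5x⁶)·D = −15x⁷ − 35x⁶. Remainder: 27x⁶ + 48x⁵ − 23x⁴ + 10x³ − 57x² − 59x − 56.
Step 3: lead(27x⁶ + 48x⁵ − 23x⁴ + 10x³ − 57x² − 59x − 56) ÷ lead(D) = 27x⁶ ÷ 3x = 9x⁵. Subtract (9x⁵)·D = 27x⁶ + 63x⁵. Remainder: −15x⁵ − 23x⁴ + 10x³ − 57x² − 59x − 56.
Step 4: lead(−15x⁵ − 23x⁴ + 10x³ − 57x² − 59x − 56) ÷ lead(D) = −15x⁵ ÷ 3x = −5x⁴. Subtract (−5x⁴)·D = −15x⁵ − 35x⁴. Remainder: 12x⁴ + 10x³ − 57x² − 59x − 56.
Step 5: lead(12x⁴ + 10x³ − 57x² − 59x − 56) ÷ lead(D) = 12x⁴ ÷ 3x = 4x³. Subtract (4x³)·D = 12x⁴ + 28x³. Remainder: −18x³ − 57x² − 59x − 56.
Step 6: lead(−18x³ − 57x² − 59x − 56) ÷ lead(D) = −18x³ ÷ 3x = −6x². Subtract (−6x²)·D = −18x³ − 42x². Remainder: −15x² − 59x − 56.
Step 7: lead(−15x² − 59x − 56) ÷ lead(D) = −15x² ÷ 3x = −5x. Subtract (−5x)·D = −15x² − 35x. Remainder: −24x − 56.
Step 8: lead(−24x − 56) ÷ lead(D) = −24x ÷ 3x = −8. Subtract (−8)·D = −24x − 56. Remainder: 0.

R(x) = 0, so D(x) is a factor of P(x). yes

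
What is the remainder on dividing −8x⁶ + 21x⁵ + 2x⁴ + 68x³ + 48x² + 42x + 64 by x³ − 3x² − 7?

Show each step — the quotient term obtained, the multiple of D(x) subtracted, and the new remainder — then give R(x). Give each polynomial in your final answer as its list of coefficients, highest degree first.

R = [-7, 1]

Step 1: lead(−8x⁶ + 21x⁵ + 2x⁴ + 68x³ + 48x² + 42x + 64) ÷ lead(D) = −8x⁶ ÷ x³ = −8x³. Subtract (−8x³)·D = −8x⁶ + 24x⁵ + 56x³. Remainder: −3x⁵ + 2x⁴ + 12x³ + 48x² + 42x + 64.
Step 2: lead(−3x⁵ + 2x⁴ + 12x³ + 48x² + 42x + 64) ÷ lead(D) = −3x⁵ ÷ x³ = −3x². Subtract (−3x²)·D = −3x⁵ + 9x⁴ + 21x². Remainder: −7x⁴ + 12x³ + 27x² + 42x + 64.
Step 3: lead(−7x⁴ + 12x³ + 27x² + 42x + 64) ÷ lead(D) = −7x⁴ ÷ x³ = −7x. Subtract (−7x)·D = −7x⁴ + 21x³ + 49x. Remainder: −9x³ + 27x² − 7x + 64.
Step 4: lead(−9x³ + 27x² − 7x + 64) ÷ lead(D) = −9x³ ÷ x³ = −9. Subtract (−9)·D = −9x³ + 27x² + 63. Remainder: −7x + 1.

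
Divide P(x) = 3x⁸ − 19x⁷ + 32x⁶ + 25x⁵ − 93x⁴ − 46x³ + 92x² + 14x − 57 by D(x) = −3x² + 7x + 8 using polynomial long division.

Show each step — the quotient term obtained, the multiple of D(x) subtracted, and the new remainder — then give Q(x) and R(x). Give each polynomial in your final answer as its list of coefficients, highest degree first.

Step 1: lead(3x⁸ − 19x⁷ + 32x⁶ + 25x⁵ − 93x⁴ − 46x³ + 92x² + 14x − 57) ÷ lead(D) = 3x⁸ ÷ −3x² = −x⁶. Subtract (−x⁶)·D = 3x⁸ − 7x⁷ − 8x⁶. Remainder: −12x⁷ + 40x⁶ + 25x⁵ − 93x⁴ − 46x³ + 92x² + 14x − 57.
Step 2: lead(−12x⁷ + 40x⁶ + 25x⁵ − 93x⁴ − 46x³ + 92x² + 14x − 57) ÷ lead(D) = −12x⁷ ÷ −3x² = 4x⁵. Subtract (4x⁵)·D = −12x⁷ + 28x⁶ + 32x⁵. Remainder: 12x⁶ − 7x⁵ − 93x⁴ − 46x³ + 92x² + 14x − 57.
Step 3: lead(12x⁶ − 7x⁵ − 93x⁴ − 46x³ + 92x² + 14x − 57) ÷ lead(D) = 12x⁶ ÷ −3x² = −4x⁴. Subtract (−4x⁴)·D = 12x⁶ − 28x⁵ − 32x⁴. Remainder: 21x⁵ − 61x⁴ − 46x³ + 92x² + 14x − 57.
Step 4: lead(21x⁵ − 61x⁴ − 46x³ + 92x² + 14x − 57) ÷ lead(D) = 21x⁵ ÷ −3x² = −7x³. Subtract (−7x³)·D = 21x⁵ − 49x⁴ − 56x³. Remainder: −12x⁴ + 10x³ + 92x² + 14x − 57.
Step 5: lead(−12x⁴ + 10x³ + 92x² + 14x − 57) ÷ lead(D) = −12x⁴ ÷ −3x² = 4x². Subtract (4x²)·D = −12x⁴ + 28x³ + 32x². Remainder: −18x³ + 60x² + 14x − 57.
Step 6: lead(−18x³ + 60x² + 14x − 57) ÷ lead(D) = −18x³ ÷ −3x² = 6x. Subtract (6x)·D = −18x³ + 42x² + 48x. Remainder: 18x² − 34x − 57.
Step 7: lead(18x² − 34x − 57) ÷ lead(D) = 18x² ÷ −3x² = −6. Subtract (−6)·D = 18x² − 42x − 48. Remainder: 8x − 9.

Q = [-1, 4, -4, -7, 4, 6, -6]; R = [8, -9]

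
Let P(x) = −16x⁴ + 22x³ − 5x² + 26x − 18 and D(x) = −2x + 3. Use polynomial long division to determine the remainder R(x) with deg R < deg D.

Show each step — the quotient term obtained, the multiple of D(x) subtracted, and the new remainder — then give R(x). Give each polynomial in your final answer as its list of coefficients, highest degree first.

Step 1: lead(−16x⁴ + 22x³ − 5x² + 26x − 18) ÷ lead(D) = −16x⁴ ÷ −2x = 8x³. Subtract (8x³)·D = −16x⁴ + 24x³. Remainder: −2x³ − 5x² + 26x − 18.
Step 2: lead(−2x³ − 5x² + 26x − 18) ÷ lead(D) = −2x³ ÷ −2x = x². Subtract (x²)·D = −2x³ + 3x². Remainder: −8x² + 26x − 18.
Step 3: lead(−8x² + 26x − 18) ÷ lead(D) = −8x² ÷ −2x = 4x. Subtract (4x)·D = −8x² + 12x. Remainder: 14x − 18.
Step 4: lead(14x − 18) ÷ lead(D) = 14x ÷ −2x = −7. Subtract (−7)·D = 14x − 21. Remainder: 3.

R = [3]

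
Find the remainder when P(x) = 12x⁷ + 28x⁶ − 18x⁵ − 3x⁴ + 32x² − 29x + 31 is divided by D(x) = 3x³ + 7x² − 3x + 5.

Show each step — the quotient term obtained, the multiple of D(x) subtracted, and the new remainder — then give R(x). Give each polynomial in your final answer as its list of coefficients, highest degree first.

Step 1: lead(12x⁷ + 28x⁶ − 18x⁵ − 3x⁴ + 32x² − 29x + 31) ÷ lead(D) = 12x⁷ ÷ 3x³ = 4x⁴. Subtract (4x⁴)·D = 12x⁷ + 28x⁶ − 12x⁵ + 20x⁴. Remainder: −6x⁵ − 23x⁴ + 32x² − 29x + 31.
Step 2: lead(−6x⁵ − 23x⁴ + 32x² − 29x + 31) ÷ lead(D) = −6x⁵ ÷ 3x³ = −2x². Subtract (−2x²)·D = −6x⁵ − 14x⁴ + 6x³ − 10x². Remainder: −9x⁴ − 6x³ + 42x² − 29x + 31.
Step 3: lead(−9x⁴ − 6x³ + 42x² − 29x + 31) ÷ lead(D) = −9x⁴ ÷ 3x³ = −3x. Subtract (−3x)·D = −9x⁴ − 21x³ + 9x² − 15x. Remainder: 15x³ + 33x² − 14x + 31.
Step 4: lead(15x³ + 33x² − 14x + 31) ÷ lead(D) = 15x³ ÷ 3x³ = 5. Subtract (5)·D = 15x³ + 35x² − 15x + 25. Remainder: −2x² + x + 6.

R = [-2, 1, 6]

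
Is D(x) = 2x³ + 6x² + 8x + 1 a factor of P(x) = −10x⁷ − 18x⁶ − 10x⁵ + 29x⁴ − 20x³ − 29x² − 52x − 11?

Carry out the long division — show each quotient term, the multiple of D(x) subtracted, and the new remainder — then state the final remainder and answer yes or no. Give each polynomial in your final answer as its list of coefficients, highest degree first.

Step 1: lead(−10x⁷ − 18x⁶ − 10x⁵ + 29x⁴ − 20x³ − 29x² − 52x − 11) ÷ lead(D) = −10x⁷ ÷ 2x³ = −5x⁴. Subtract (−5x⁴)·D = −10x⁷ − 30x⁶ − 40x⁵ − 5x⁴. Remainder: 12x⁶ + 30x⁵ + 34x⁴ − 20x³ − 29x² − 52x − 11.
Step 2: lead(12x⁶ + 30x⁵ + 34x⁴ − 20x³ − 29x² − 52x − 11) ÷ lead(D) = 12x⁶ ÷ 2x³ = 6x³. Subtract (6x³)·D = 12x⁶ + 36x⁵ + 48x⁴ + 6x³. Remainder: −6x⁵ − 14x⁴ − 26x³ − 29x² − 52x − 11.
Step 3: lead(−6x⁵ − 14x⁴ − 26x³ − 29x² − 52x − 11) ÷ lead(D) = −6x⁵ ÷ 2x³ = −3x². Subtract (−3x²)·D = −6x⁵ − 18x⁴ − 24x³ − 3x². Remainder: 4x⁴ − 2x³ − 26x² − 52x − 11.
Step 4: lead(4x⁴ − 2x³ − 26x² − 52x − 11) ÷ lead(D) = 4x⁴ ÷ 2x³ = 2x. Subtract (2x)·D = 4x⁴ + 12x³ + 16x² + 2x. Remainder: −14x³ − 42x² − 54x − 11.
Step 5: lead(−14x³ − 42x² − 54x − 11) ÷ lead(D) = −14x³ ÷ 2x³ = −7. Subtract (−7)·D = −14x³ − 42x² − 56x − 7. Remainder: 2x − 4.

R = [2, -4], so D(x) is not a factor of P(x). no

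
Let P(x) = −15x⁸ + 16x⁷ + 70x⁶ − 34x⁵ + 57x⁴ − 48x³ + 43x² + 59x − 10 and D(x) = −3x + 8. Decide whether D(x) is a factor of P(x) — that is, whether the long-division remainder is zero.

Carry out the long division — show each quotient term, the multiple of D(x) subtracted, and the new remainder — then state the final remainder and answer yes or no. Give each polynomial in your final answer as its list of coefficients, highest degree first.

Step 1: lead(−15x⁸ + 16x⁷ + 70x⁶ − 34x⁵ + 57x⁴ − 48x³ + 43x² + 59x − 10) ÷ lead(D) = −15x⁸ ÷ −3x = 5x⁷. Subtract (5x⁷)·D = −15x⁸ + 40x⁷. Remainder: −24x⁷ + 70x⁶ − 34x⁵ + 57x⁴ − 48x³ + 43x² + 59x − 10.
Step 2: lead(−24x⁷ + 70x⁶ − 34x⁵ + 57x⁴ − 48x³ + 43x² + 59x − 10) ÷ lead(D) = −24x⁷ ÷ −3x = 8x⁶. Subtract (8x⁶)·D = −24x⁷ + 64x⁶. Remainder: 6x⁶ − 34x⁵ + 57x⁴ − 48x³ + 43x² + 59x − 10.
Step 3: lead(6x⁶ − 34x⁵ + 57x⁴ − 48x³ + 43x² + 59x − 10) ÷ lead(D) = 6x⁶ ÷ −3x = −2x⁵. Subtract (−2x⁵)·D = 6x⁶ − 16x⁵. Remainder: −18x⁵ + 57x⁴ − 48x³ + 43x² + 59x − 10.
Step 4: lead(−18x⁵ + 57x⁴ − 48x³ + 43x² + 59x − 10) ÷ lead(D) = −18x⁵ ÷ −3x = 6x⁴. Subtract (6x⁴)·D = −18x⁵ + 48x⁴. Remainder: 9x⁴ − 48x³ + 43x² + 59x − 10.
Step 5: lead(9x⁴ − 48x³ + 43x² + 59x − 10) ÷ lead(D) = 9x⁴ ÷ −3x = −3x³. Subtract (−3x³)·D = 9x⁴ − 24x³. Remainder: −24x³ + 43x² + 59x − 10.
Step 6: lead(−24x³ + 43x² + 59x − 10) ÷ lead(D) = −24x³ ÷ −3x = 8x². Subtract (8x²)·D = −24x³ + 64x². Remainder: −21x² + 59x − 10.
Step 7: lead(−21x² + 59x − 10) ÷ lead(D) = −21x² ÷ −3x = 7x. Subtract (7x)·D = −21x² + 56x. Remainder: 3x − 10.
Step 8: lead(3x − 10) ÷ lead(D) = 3x ÷ −3x = −1. Subtract (−1)·D = 3x − 8. Remainder: −2.

R = [-2], so D(x) is not a factor of P(x). no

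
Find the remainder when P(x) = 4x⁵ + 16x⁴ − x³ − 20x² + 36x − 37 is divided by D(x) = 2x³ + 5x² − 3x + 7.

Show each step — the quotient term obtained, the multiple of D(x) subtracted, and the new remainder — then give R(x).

Step 1: lead(4x⁵ + 16x⁴ − x³ − 20x² + 36x − 37) ÷ lead(D) = 4x⁵ ÷ 2x³ = 2x². Subtract (2x²)·D = 4x⁵ + 10x⁴ − 6x³ + 14x². Remainder: 6x⁴ + 5x³ − 34x² + 36x − 37.
Step 2: lead(6x⁴ + 5x³ − 34x² + 36x − 37) ÷ lead(D) = 6x⁴ ÷ 2x³ = 3x. Subtract (3x)·D = 6x⁴ + 15x³ − 9x² + 21x. Remainder: −10x³ − 25x² + 15x − 37.
Step 3: lead(−10x³ − 25x² + 15x − 37) ÷ lead(D) = −10x³ ÷ 2x³ = −5. Subtract (−5)·D = −10x³ − 25x² + 15x − 35. Remainder: −2.

R(x) = −2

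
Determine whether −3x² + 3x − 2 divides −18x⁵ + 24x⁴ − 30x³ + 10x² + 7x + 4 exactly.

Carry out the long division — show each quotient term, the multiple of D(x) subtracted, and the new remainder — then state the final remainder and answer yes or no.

Step 1: lead(−18x⁵ + 24x⁴ − 30x³ + 10x² + 7x + 4) ÷ lead(D) = −18x⁵ ÷ −3x² = 6x³. Subtract (6x³)·D = −18x⁵ + 18x⁴ − 12x³. Remainder: 6x⁴ − 18x³ + 10x² + 7x + 4.
Step 2: lead(6x⁴ − 18x³ + 10x² + 7x + 4) ÷ lead(D) = 6x⁴ ÷ −3x² = −2x². Subtract (−2x²)·D = 6x⁴ − 6x³ + 4x². Remainder: −12x³ + 6x² + 7x + 4.
Step 3: lead(−12x³ + 6x² + 7x + 4) ÷ lead(D) = −12x³ ÷ −3x² = 4x. Subtract (4x)·D = −12x³ + 12x² − 8x. Remainder: −6x² + 15x + 4.
Step 4: lead(−6x² + 15x + 4) ÷ lead(D) = −6x² ÷ −3x² = 2. Subtract (2)·D = −6x² + 6x − 4. Remainder: 9x + 8.

R(x) = 9x + 8, so D(x) is not a factor of P(x). no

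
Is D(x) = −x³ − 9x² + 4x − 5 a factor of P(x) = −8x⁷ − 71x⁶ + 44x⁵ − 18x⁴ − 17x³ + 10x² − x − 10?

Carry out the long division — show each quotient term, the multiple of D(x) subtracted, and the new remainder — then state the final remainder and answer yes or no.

Step 1: lead(−8x⁷ − 71x⁶ + 44x⁵ − 18x⁴ − 17x³ + 10x² − x − 10) ÷ lead(D) = −8x⁷ ÷ −x³ = 8x⁴. Subtract (8x⁴)·D = −8x⁷ − 72x⁶ + 32x⁵ − 40x⁴. Remainder: x⁶ + 12x⁵ + 22x⁴ − 17x³ + 10x² − x − 10.
Step 2: lead(x⁶ + 12x⁵ + 22x⁴ − 17x³ + 10x² − x − 10) ÷ lead(D) = x⁶ ÷ −x³ = −x³. Subtract (−x³)·D = x⁶ + 9x⁵ − 4x⁴ + 5x³. Remainder: 3x⁵ + 26x⁴ − 22x³ + 10x² − x − 10.
Step 3: lead(3x⁵ + 26x⁴ − 22x³ + 10x² − x − 10) ÷ lead(D) = 3x⁵ ÷ −x³ = −3x². Subtract (−3x²)·D = 3x⁵ + 27x⁴ − 12x³ + 15x². Remainder: −x⁴ − 10x³ − 5x² − x − 10.
Step 4: lead(−x⁴ − 10x³ − 5x² − x − 10) ÷ lead(D) = −x⁴ ÷ −x³ = x. Subtract (x)·D = −x⁴ − 9x³ + 4x² − 5x. Remainder: −x³ − 9x² + 4x − 10.
Step 5: lead(−x³ − 9x² + 4x − 10) ÷ lead(D) = −x³ ÷ −x³ = 1. Subtract (1)·D = −x³ − 9x² + 4x − 5. Remainder: −5.

R(x) = −5, so D(x) is not a factor of P(x). no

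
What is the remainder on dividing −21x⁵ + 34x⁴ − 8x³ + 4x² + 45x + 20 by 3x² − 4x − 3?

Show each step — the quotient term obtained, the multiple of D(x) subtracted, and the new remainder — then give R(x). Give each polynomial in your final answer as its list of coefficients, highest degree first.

Step 1: lead(−21x⁵ + 34x⁴ − 8x³ + 4x² + 45x + 20) ÷ lead(D) = −21x⁵ ÷ 3x² = −7x³. Subtract (−7x³)·D = −21x⁵ + 28x⁴ + 21x³. Remainder: 6x⁴ − 29x³ + 4x² + 45x + 20.
Step 2: lead(6x⁴ − 29x³ + 4x² + 45x + 20) ÷ lead(D) = 6x⁴ ÷ 3x² = 2x². Subtract (2x²)·D = 6x⁴ − 8x³ − 6x². Remainder: −21x³ + 10x² + 45x + 20.
Step 3: lead(−21x³ + 10x² + 45x + 20) ÷ lead(D) = −21x³ ÷ 3x² = −7x. Subtract (−7x)·D = −21x³ + 28x² + 21x. Remainder: −18x² + 24x + 20.
Step 4: lead(−18x² + 24x + 20) ÷ lead(D) = −18x² ÷ 3x² = −6. Subtract (−6)·D = −18x² + 24x + 18. Remainder: 2.

R = [2]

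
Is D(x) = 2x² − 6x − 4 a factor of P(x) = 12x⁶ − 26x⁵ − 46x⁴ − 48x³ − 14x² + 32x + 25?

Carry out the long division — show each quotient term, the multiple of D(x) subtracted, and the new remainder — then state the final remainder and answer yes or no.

R(x) = −6x + 5, so D(x) is not a factor of P(x). no

Step 1: lead(12x⁶ − 26x⁵ − 46x⁴ − 48x³ − 14x² + 32x + 25) ÷ lead(D) = 12x⁶ ÷ 2x² = 6x⁴. Subtract (6x⁴)·D = 12x⁶ − 36x⁵ − 24x⁴. Remainder: 10x⁵ − 22x⁴ − 48x³ − 14x² + 32x + 25.
Step 2: lead(10x⁵ − 22x⁴ − 48x³ − 14x² + 32x + 25) ÷ lead(D) = 10x⁵ ÷ 2x² = 5x³. Subtract (5x³)·D = 10x⁵ − 30x⁴ − 20x³. Remainder: 8x⁴ − 28x³ − 14x² + 32x + 25.
Step 3: lead(8x⁴ − 28x³ − 14x² + 32x + 25) ÷ lead(D) = 8x⁴ ÷ 2x² = 4x². Subtract (4x²)·D = 8x⁴ − 24x³ − 16x². Remainder: −4x³ + 2x² + 32x + 25.
Step 4: lead(−4x³ + 2x² + 32x + 25) ÷ lead(D) = −4x³ ÷ 2x² = −2x. Subtract (−2x)·D = −4x³ + 12x² + 8x. Remainder: −10x² + 24x + 25.
Step 5: lead(−10x² + 24x + 25) ÷ lead(D) = −10x² ÷ 2x² = −5. Subtract (−5)·D = −10x² + 30x + 20. Remainder: −6x + 5.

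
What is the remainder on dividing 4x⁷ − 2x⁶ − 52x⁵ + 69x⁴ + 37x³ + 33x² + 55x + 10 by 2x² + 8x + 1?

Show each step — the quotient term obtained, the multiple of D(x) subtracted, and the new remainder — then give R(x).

Step 1: lead(4x⁷ − 2x⁶ − 52x⁵ + 69x⁴ + 37x³ + 33x² + 55x + 10) ÷ lead(D) = 4x⁷ ÷ 2x² = 2x⁵. Subtract (2x⁵)·D = 4x⁷ + 16x⁶ + 2x⁵. Remainder: −18x⁶ − 54x⁵ + 69x⁴ + 37x³ + 33x² + 55x + 10.
Step 2: lead(−18x⁶ − 54x⁵ + 69x⁴ + 37x³ + 33x² + 55x + 10) ÷ lead(D) = −18x⁶ ÷ 2x² = −9x⁴. Subtract (−9x⁴)·D = −18x⁶ − 72x⁵ − 9x⁴. Remainder: 18x⁵ + 78x⁴ + 37x³ + 33x² + 55x + 10.
Step 3: lead(18x⁵ + 78x⁴ + 37x³ + 33x² + 55x + 10) ÷ lead(D) = 18x⁵ ÷ 2x² = 9x³. Subtract (9x³)·D = 18x⁵ + 72x⁴ + 9x³. Remainder: 6x⁴ + 28x³ + 33x² + 55x + 10.
Step 4: lead(6x⁴ + 28x³ + 33x² + 55x + 10) ÷ lead(D) = 6x⁴ ÷ 2x² = 3x². Subtract (3x²)·D = 6x⁴ + 24x³ + 3x². Remainder: 4x³ + 30x² + 55x + 10.
Step 5: lead(4x³ + 30x² + 55x + 10) ÷ lead(D) = 4x³ ÷ 2x² = 2x. Subtract (2x)·D = 4x³ + 16x² + 2x. Remainder: 14x² + 53x + 10.
Step 6: lead(14x² + 53x + 10) ÷ lead(D) = 14x² ÷ 2x² = 7. Subtract (7)·D = 14x² + 56x + 7. Remainder: −3x + 3.

R(x) = −3x + 3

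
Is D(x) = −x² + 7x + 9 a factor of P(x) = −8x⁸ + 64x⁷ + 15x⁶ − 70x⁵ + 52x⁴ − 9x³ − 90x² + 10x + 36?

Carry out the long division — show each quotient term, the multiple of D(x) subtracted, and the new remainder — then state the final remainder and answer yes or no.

R(x) = 0, so D(x) is a factor of P(x). yes

Step 1: lead(−8x⁸ + 64x⁷ + 15x⁶ − 70x⁵ + 52x⁴ − 9x³ − 90x² + 10x + 36) ÷ lead(D) = −8x⁸ ÷ −x² = 8x⁶. Subtract (8x⁶)·D = −8x⁸ + 56x⁷ + 72x⁶. Remainder: 8x⁷ − 57x⁶ − 70x⁵ + 52x⁴ − 9x³ − 90x² + 10x + 36.
Step 2: lead(8x⁷ − 57x⁶ − 70x⁵ + 52x⁴ − 9x³ − 90x² + 10x + 36) ÷ lead(D) = 8x⁷ ÷ −x² = −8x⁵. Subtract (−8x⁵)·D = 8x⁷ − 56x⁶ − 72x⁵. Remainder: −x⁶ + 2x⁵ + 52x⁴ − 9x³ − 90x² + 10x + 36.
Step 3: lead(−x⁶ + 2x⁵ + 52x⁴ − 9x³ − 90x² + 10x + 36) ÷ lead(D) = −x⁶ ÷ −x² = x⁴. Subtract (x⁴)·D = −x⁶ + 7x⁵ + 9x⁴. Remainder: −5x⁵ + 43x⁴ − 9x³ − 90x² + 10x + 36.
Step 4: lead(−5x⁵ + 43x⁴ − 9x³ − 90x² + 10x + 36) ÷ lead(D) = −5x⁵ ÷ −x² = 5x³. Subtract (5x³)·D = −5x⁵ + 35x⁴ + 45x³. Remainder: 8x⁴ − 54x³ − 90x² + 10x + 36.
Step 5: lead(8x⁴ − 54x³ − 90x² + 10x + 36) ÷ lead(D) = 8x⁴ ÷ −x² = −8x². Subtract (−8x²)·D = 8x⁴ − 56x³ − 72x². Remainder: 2x³ − 18x² + 10x + 36.
Step 6: lead(2x³ − 18x² + 10x + 36) ÷ lead(D) = 2x³ ÷ −x² = −2x. Subtract (−2x)·D = 2x³ − 14x² − 18x. Remainder: −4x² + 28x + 36.
Step 7: lead(−4x² + 28x + 36) ÷ lead(D) = −4x² ÷ −x² = 4. Subtract (4)·D = −4x² + 28x + 36. Remainder: 0.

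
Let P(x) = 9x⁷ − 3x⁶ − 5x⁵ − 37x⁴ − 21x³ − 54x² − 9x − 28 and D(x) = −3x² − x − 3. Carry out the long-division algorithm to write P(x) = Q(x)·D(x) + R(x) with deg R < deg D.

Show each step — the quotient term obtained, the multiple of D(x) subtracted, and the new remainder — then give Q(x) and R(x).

Step 1: lead(9x⁷ − 3x⁶ − 5x⁵ − 37x⁴ − 21x³ − 54x² − 9x − 28) ÷ lead(D) = 9x⁷ ÷ −3x² = −3x⁵. Subtract (−3x⁵)·D = 9x⁷ + 3x⁶ + 9x⁵. Remainder: −6x⁶ − 14x⁵ − 37x⁴ − 21x³ − 54x² − 9x − 28.
Step 2: lead(−6x⁶ − 14x⁵ − 37x⁴ − 21x³ − 54x² − 9x − 28) ÷ lead(D) = −6x⁶ ÷ −3x² = 2x⁴. Subtract (2x⁴)·D = −6x⁶ − 2x⁵ − 6x⁴. Remainder: −12x⁵ − 31x⁴ − 21x³ − 54x² − 9x − 28.
Step 3: lead(−12x⁵ − 31x⁴ − 21x³ − 54x² − 9x − 28) ÷ lead(D) = −12x⁵ ÷ −3x² = 4x³. Subtract (4x³)·D = −12x⁵ − 4x⁴ − 12x³. Remainder: −27x⁴ − 9x³ − 54x² − 9x − 28.
Step 4: lead(−27x⁴ − 9x³ − 54x² − 9x − 28) ÷ lead(D) = −27x⁴ ÷ −3x² = 9x². Subtract (9x²)·D = −27x⁴ − 9x³ − 27x². Remainder: −27x² − 9x − 28.
Step 5: lead(−27x² − 9x − 28) ÷ lead(D) = −27x² ÷ −3x² = 9. Subtract (9)·D = −27x² − 9x − 27. Remainder: −1.

Q(x) = −3x⁵ + 2x⁴ + 4x³ + 9x² + 9; R(x) = −1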